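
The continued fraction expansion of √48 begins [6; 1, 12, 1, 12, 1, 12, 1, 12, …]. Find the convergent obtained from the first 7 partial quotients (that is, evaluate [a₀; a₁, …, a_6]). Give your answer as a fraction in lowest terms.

Work from the innermost term outward:
Start with 12.
1 + 1/(12/1) = 1 + 1/12 = 13/12
12 + 1/(13/12) = 12 + 12/13 = 168/13
1 + 1/(168/13) = 1 + 13/168 = 181/168
12 + 1/(181/168) = 12 + 168/181 = 2340/181
1 + 1/(2340/181) = 1 + 181/2340 = 2521/2340
6 + 1/(2521/2340) = 6 + 2340/2521 = 17466/2521

17466/2521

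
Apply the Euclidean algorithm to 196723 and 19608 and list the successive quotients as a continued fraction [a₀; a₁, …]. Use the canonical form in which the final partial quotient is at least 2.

[10; 30, 2, 45, 2, 3]

196723 = 10·19608 + 643, so a_0 = 10
19608 = 30·643 + 318, so a_1 = 30
643 = 2·318 + 7, so a_2 = 2
318 = 45·7 + 3, so a_3 = 45
7 = 2·3 + 1, so a_4 = 2
3 = 3·1 + 0, so a_5 = 3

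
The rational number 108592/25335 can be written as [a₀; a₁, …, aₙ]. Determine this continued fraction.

⌊108592/25335⌋ = 4, remainder 7252
⌊25335/7252⌋ = 3, remainder 3579
⌊7252/3579⌋ = 2, remainder 94
⌊3579/94⌋ = 38, remainder 7
⌊94/7⌋ = 13, remainder 3
⌊7/3⌋ = 2, remainder 1
⌊3/1⌋ = 3, remainder 0

[4; 3, 2, 38, 13, 2, 3]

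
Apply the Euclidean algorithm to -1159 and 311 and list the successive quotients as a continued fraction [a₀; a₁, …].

Repeatedly divide and take the remainder:
⌊-1159/311⌋ = -4, remainder 85
⌊311/85⌋ = 3, remainder 56
⌊85/56⌋ = 1, remainder 29
⌊56/29⌋ = 1, remainder 27
⌊29/27⌋ = 1, remainder 2
⌊27/2⌋ = 13, remainder 1
⌊2/1⌋ = 2, remainder 0

[-4; 3, 1, 1, 1, 13, 2]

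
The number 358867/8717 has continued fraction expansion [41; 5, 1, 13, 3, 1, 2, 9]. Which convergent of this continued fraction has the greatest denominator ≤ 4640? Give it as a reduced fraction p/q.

a_0 = 41: 41/1  (≤ bound)
a_1 = 5: 206/5  (≤ bound)
a_2 = 1: 247/6  (≤ bound)
a_3 = 13: 3417/83  (≤ bound)
a_4 = 3: 10498/255  (≤ bound)
a_5 = 1: 13915/338  (≤ bound)
a_6 = 2: 38328/931  (≤ bound)
a_7 = 9: 358867/8717  (> 4640, stop)

38328/931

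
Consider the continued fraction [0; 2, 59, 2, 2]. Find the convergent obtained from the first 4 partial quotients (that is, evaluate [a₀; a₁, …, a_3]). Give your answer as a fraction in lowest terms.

119/240

Start with 2.
59 + 1/(2/1) = 59 + 1/2 = 119/2
2 + 1/(119/2) = 2 + 2/119 = 240/119
0 + 1/(240/119) = 0 + 119/240 = 119/240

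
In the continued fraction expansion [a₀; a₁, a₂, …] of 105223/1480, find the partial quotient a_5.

7

⌊105223/1480⌋ = 71, remainder 143
⌊1480/143⌋ = 10, remainder 50
⌊143/50⌋ = 2, remainder 43
⌊50/43⌋ = 1, remainder 7
⌊43/7⌋ = 6, remainder 1
⌊7/1⌋ = 7, remainder 0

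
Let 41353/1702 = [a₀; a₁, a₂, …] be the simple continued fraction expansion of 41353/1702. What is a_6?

41353 = 24·1702 + 505, so a_0 = 24
1702 = 3·505 + 187, so a_1 = 3
505 = 2·187 + 131, so a_2 = 2
187 = 1·131 + 56, so a_3 = 1
131 = 2·56 + 19, so a_4 = 2
56 = 2·19 + 18, so a_5 = 2
19 = 1·18 + 1, so a_6 = 1

1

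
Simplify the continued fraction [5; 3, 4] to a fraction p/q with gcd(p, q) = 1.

69/13

Compute successive convergents:
a_0 = 5: 5/1
a_1 = 3: 16/3
a_2 = 4: 69/13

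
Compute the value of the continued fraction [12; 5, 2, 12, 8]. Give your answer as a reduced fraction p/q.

13486/1107

Starting at the tail and folding back:
Start with 8.
12 + 1/(8/1) = 12 + 1/8 = 97/8
2 + 1/(97/8) = 2 + 8/97 = 202/97
5 + 1/(202/97) = 5 + 97/202 = 1107/202
12 + 1/(1107/202) = 12 + 202/1107 = 13486/1107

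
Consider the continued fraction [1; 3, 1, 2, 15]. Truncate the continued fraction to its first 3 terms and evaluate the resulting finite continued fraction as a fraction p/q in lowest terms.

5/4

Work from the innermost term outward:
Start with 1.
3 + 1/(1/1) = 3 + 1/1 = 4/1
1 + 1/(4/1) = 1 + 1/4 = 5/4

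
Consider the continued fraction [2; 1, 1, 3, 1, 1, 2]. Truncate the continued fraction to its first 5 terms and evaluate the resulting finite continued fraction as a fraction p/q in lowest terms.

23/9

a_0 = 2: 2/1
a_1 = 1: 3/1
a_2 = 1: 5/2
a_3 = 3: 18/7
a_4 = 1: 23/9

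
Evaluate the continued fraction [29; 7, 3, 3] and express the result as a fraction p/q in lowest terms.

2127/73

Compute successive convergents:
a_0 = 29: 29/1
a_1 = 7: 204/7
a_2 = 3: 641/22
a_3 = 3: 2127/73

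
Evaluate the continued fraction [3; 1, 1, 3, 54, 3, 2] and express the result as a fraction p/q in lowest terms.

9549/2674

a_0 = 3: 3/1
a_1 = 1: 4/1
a_2 = 1: 7/2
a_3 = 3: 25/7
a_4 = 54: 1357/380
a_5 = 3: 4096/1147
a_6 = 2: 9549/2674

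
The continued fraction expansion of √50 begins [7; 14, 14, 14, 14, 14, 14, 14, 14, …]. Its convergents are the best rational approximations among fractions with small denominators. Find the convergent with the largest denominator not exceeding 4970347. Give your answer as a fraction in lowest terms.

a_0 = 7: 7/1  (≤ bound)
a_1 = 14: 99/14  (≤ bound)
a_2 = 14: 1393/197  (≤ bound)
a_3 = 14: 19601/2772  (≤ bound)
a_4 = 14: 275807/39005  (≤ bound)
a_5 = 14: 3880899/548842  (≤ bound)
a_6 = 14: 54608393/7722793  (> 4970347, stop)

3880899/548842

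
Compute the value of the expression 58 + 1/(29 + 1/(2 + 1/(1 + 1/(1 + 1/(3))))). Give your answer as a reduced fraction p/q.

Work from the innermost term outward:
Start with 3.
1 + 1/(3/1) = 1 + 1/3 = 4/3
1 + 1/(4/3) = 1 + 3/4 = 7/4
2 + 1/(7/4) = 2 + 4/7 = 18/7
29 + 1/(18/7) = 29 + 7/18 = 529/18
58 + 1/(529/18) = 58 + 18/529 = 30700/529

30700/529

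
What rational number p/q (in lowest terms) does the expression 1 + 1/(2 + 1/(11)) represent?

Compute successive convergents:
a_0 = 1: 1/1
a_1 = 2: 3/2
a_2 = 11: 34/23

34/23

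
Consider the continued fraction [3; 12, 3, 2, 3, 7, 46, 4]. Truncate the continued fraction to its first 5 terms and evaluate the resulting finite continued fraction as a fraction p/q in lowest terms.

909/295

a_0 = 3: 3/1
a_1 = 12: 37/12
a_2 = 3: 114/37
a_3 = 2: 265/86
a_4 = 3: 909/295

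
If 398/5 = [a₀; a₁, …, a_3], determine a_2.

1

Repeatedly divide and take the remainder:
398 = 79·5 + 3, so a_0 = 79
5 = 1·3 + 2, so a_1 = 1
3 = 1·2 + 1, so a_2 = 1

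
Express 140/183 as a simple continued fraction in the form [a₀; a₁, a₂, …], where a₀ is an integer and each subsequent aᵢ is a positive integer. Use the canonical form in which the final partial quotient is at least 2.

Repeatedly divide and take the remainder:
140 ÷ 183 → quotient 0, remainder 140
183 ÷ 140 → quotient 1, remainder 43
140 ÷ 43 → quotient 3, remainder 11
43 ÷ 11 → quotient 3, remainder 10
11 ÷ 10 → quotient 1, remainder 1
10 ÷ 1 → quotient 10, remainder 0

[0; 1, 3, 3, 1, 10]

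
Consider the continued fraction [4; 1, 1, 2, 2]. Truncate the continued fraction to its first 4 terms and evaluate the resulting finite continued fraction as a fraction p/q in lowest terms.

Start with 2.
1 + 1/(2/1) = 1 + 1/2 = 3/2
1 + 1/(3/2) = 1 + 2/3 = 5/3
4 + 1/(5/3) = 4 + 3/5 = 23/5

23/5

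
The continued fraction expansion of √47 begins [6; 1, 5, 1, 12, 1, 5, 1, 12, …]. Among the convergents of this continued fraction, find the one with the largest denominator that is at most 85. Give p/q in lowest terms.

48/7

a_0 = 6: 6/1  (≤ bound)
a_1 = 1: 7/1  (≤ bound)
a_2 = 5: 41/6  (≤ bound)
a_3 = 1: 48/7  (≤ bound)
a_4 = 12: 617/90  (> 85, stop)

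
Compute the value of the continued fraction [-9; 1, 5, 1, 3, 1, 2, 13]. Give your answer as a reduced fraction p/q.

a_0 = -9: -9/1
a_1 = 1: -8/1
a_2 = 5: -49/6
a_3 = 1: -57/7
a_4 = 3: -220/27
a_5 = 1: -277/34
a_6 = 2: -774/95
a_7 = 13: -10339/1269

-10339/1269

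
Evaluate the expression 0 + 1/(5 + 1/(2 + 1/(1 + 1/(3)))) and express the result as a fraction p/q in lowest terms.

11/59

a_0 = 0: 0/1
a_1 = 5: 1/5
a_2 = 2: 2/11
a_3 = 1: 3/16
a_4 = 3: 11/59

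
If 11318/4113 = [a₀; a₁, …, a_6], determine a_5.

11318 ÷ 4113 → quotient 2, remainder 3092
4113 ÷ 3092 → quotient 1, remainder 1021
3092 ÷ 1021 → quotient 3, remainder 29
1021 ÷ 29 → quotient 35, remainder 6
29 ÷ 6 → quotient 4, remainder 5
6 ÷ 5 → quotient 1, remainder 1

1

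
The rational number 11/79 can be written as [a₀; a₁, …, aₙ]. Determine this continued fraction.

[0; 7, 5, 2]

11 = 0·79 + 11, so a_0 = 0
79 = 7·11 + 2, so a_1 = 7
11 = 5·2 + 1, so a_2 = 5
2 = 2·1 + 0, so a_3 = 2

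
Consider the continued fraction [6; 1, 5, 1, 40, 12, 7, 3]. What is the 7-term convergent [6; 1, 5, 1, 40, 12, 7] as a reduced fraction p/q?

Build up convergents one term at a time:
a_0 = 6: 6/1
a_1 = 1: 7/1
a_2 = 5: 41/6
a_3 = 1: 48/7
a_4 = 40: 1961/286
a_5 = 12: 23580/3439
a_6 = 7: 167021/24359

167021/24359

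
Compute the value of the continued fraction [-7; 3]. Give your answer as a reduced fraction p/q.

-20/3

Build up convergents one term at a time:
a_0 = -7: -7/1
a_1 = 3: -20/3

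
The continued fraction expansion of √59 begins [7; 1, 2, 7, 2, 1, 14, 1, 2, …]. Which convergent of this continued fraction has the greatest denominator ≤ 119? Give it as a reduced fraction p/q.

a_0 = 7: 7/1  (≤ bound)
a_1 = 1: 8/1  (≤ bound)
a_2 = 2: 23/3  (≤ bound)
a_3 = 7: 169/22  (≤ bound)
a_4 = 2: 361/47  (≤ bound)
a_5 = 1: 530/69  (≤ bound)
a_6 = 14: 7781/1013  (> 119, stop)

530/69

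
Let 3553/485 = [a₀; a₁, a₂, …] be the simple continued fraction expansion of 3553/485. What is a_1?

3553 ÷ 485 → quotient 7, remainder 158
485 ÷ 158 → quotient 3, remainder 11

3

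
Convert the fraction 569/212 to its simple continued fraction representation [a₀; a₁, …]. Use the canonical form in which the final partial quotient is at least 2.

Run the Euclidean algorithm, recording each quotient:
569 = 2·212 + 145, so a_0 = 2
212 = 1·145 + 67, so a_1 = 1
145 = 2·67 + 11, so a_2 = 2
67 = 6·11 + 1, so a_3 = 6
11 = 11·1 + 0, so a_4 = 11

[2; 1, 2, 6, 11]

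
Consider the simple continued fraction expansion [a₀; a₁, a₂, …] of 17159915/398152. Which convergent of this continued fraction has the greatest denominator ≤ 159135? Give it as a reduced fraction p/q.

a_0 = 43: 43/1  (≤ bound)
a_1 = 10: 431/10  (≤ bound)
a_2 = 9: 3922/91  (≤ bound)
a_3 = 36: 141623/3286  (≤ bound)
a_4 = 20: 2836382/65811  (≤ bound)
a_5 = 6: 17159915/398152  (> 159135, stop)

2836382/65811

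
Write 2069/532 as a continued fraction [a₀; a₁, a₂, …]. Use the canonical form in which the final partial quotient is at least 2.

[3; 1, 8, 59]

Apply division with remainder until the remainder is 0:
⌊2069/532⌋ = 3, remainder 473
⌊532/473⌋ = 1, remainder 59
⌊473/59⌋ = 8, remainder 1
⌊59/1⌋ = 59, remainder 0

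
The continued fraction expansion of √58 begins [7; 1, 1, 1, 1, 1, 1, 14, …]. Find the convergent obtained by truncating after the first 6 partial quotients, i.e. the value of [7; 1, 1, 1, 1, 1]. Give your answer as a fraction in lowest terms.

61/8

Start with 1.
1 + 1/(1/1) = 1 + 1/1 = 2/1
1 + 1/(2/1) = 1 + 1/2 = 3/2
1 + 1/(3/2) = 1 + 2/3 = 5/3
1 + 1/(5/3) = 1 + 3/5 = 8/5
7 + 1/(8/5) = 7 + 5/8 = 61/8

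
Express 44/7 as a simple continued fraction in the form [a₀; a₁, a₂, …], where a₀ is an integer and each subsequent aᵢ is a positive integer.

[6; 3, 2]

Run the Euclidean algorithm, recording each quotient:
44 ÷ 7 → quotient 6, remainder 2
7 ÷ 2 → quotient 3, remainder 1
2 ÷ 1 → quotient 2, remainder 0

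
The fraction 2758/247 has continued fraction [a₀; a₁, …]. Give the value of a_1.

6

⌊2758/247⌋ = 11, remainder 41
⌊247/41⌋ = 6, remainder 1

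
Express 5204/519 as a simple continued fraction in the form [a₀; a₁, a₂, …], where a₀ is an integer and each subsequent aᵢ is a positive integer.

Run the Euclidean algorithm, recording each quotient:
⌊5204/519⌋ = 10, remainder 14
⌊519/14⌋ = 37, remainder 1
⌊14/1⌋ = 14, remainder 0

[10; 37, 14]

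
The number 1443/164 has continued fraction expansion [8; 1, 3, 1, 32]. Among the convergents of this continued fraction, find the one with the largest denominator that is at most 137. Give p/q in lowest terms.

List convergents until the denominator exceeds the bound:
a_0 = 8: 8/1  (≤ bound)
a_1 = 1: 9/1  (≤ bound)
a_2 = 3: 35/4  (≤ bound)
a_3 = 1: 44/5  (≤ bound)
a_4 = 32: 1443/164  (> 137, stop)

44/5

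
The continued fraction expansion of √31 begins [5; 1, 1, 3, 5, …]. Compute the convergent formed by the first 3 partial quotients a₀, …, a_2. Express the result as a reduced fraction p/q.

11/2

Compute successive convergents:
a_0 = 5: 5/1
a_1 = 1: 6/1
a_2 = 1: 11/2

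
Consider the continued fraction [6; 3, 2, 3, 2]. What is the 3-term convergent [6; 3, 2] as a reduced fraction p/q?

Start with 2.
3 + 1/(2/1) = 3 + 1/2 = 7/2
6 + 1/(7/2) = 6 + 2/7 = 44/7

44/7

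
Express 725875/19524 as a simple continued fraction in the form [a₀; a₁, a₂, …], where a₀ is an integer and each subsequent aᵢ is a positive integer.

[37; 5, 1, 1, 2, 43, 5, 3]

Repeatedly divide and take the remainder:
⌊725875/19524⌋ = 37, remainder 3487
⌊19524/3487⌋ = 5, remainder 2089
⌊3487/2089⌋ = 1, remainder 1398
⌊2089/1398⌋ = 1, remainder 691
⌊1398/691⌋ = 2, remainder 16
⌊691/16⌋ = 43, remainder 3
⌊16/3⌋ = 5, remainder 1
⌊3/1⌋ = 3, remainder 0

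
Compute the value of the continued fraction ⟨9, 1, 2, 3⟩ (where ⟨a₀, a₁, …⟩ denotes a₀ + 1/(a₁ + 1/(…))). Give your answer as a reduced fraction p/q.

97/10

a_0 = 9: 9/1
a_1 = 1: 10/1
a_2 = 2: 29/3
a_3 = 3: 97/10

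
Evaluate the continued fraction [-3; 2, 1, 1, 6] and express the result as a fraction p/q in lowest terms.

-86/33

Starting at the tail and folding back:
Start with 6.
1 + 1/(6/1) = 1 + 1/6 = 7/6
1 + 1/(7/6) = 1 + 6/7 = 13/7
2 + 1/(13/7) = 2 + 7/13 = 33/13
-3 + 1/(33/13) = -3 + 13/33 = -86/33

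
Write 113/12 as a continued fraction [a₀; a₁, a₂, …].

Run the Euclidean algorithm, recording each quotient:
⌊113/12⌋ = 9, remainder 5
⌊12/5⌋ = 2, remainder 2
⌊5/2⌋ = 2, remainder 1
⌊2/1⌋ = 2, remainder 0

[9; 2, 2, 2]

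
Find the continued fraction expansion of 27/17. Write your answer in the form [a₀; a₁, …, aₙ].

27 = 1·17 + 10, so a_0 = 1
17 = 1·10 + 7, so a_1 = 1
10 = 1·7 + 3, so a_2 = 1
7 = 2·3 + 1, so a_3 = 2
3 = 3·1 + 0, so a_4 = 3

[1; 1, 1, 2, 3]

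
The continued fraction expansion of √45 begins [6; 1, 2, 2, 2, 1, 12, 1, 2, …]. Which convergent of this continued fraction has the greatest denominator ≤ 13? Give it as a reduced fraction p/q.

a_0 = 6: 6/1  (≤ bound)
a_1 = 1: 7/1  (≤ bound)
a_2 = 2: 20/3  (≤ bound)
a_3 = 2: 47/7  (≤ bound)
a_4 = 2: 114/17  (> 13, stop)

47/7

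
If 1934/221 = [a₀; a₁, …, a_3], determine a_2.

3

1934 = 8·221 + 166, so a_0 = 8
221 = 1·166 + 55, so a_1 = 1
166 = 3·55 + 1, so a_2 = 3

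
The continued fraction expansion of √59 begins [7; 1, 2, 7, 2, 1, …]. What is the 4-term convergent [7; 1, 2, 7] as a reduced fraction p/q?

Build up convergents one term at a time:
a_0 = 7: 7/1
a_1 = 1: 8/1
a_2 = 2: 23/3
a_3 = 7: 169/22

169/22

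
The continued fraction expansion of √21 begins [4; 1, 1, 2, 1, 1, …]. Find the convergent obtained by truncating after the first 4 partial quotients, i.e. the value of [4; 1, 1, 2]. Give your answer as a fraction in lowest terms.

Start with 2.
1 + 1/(2/1) = 1 + 1/2 = 3/2
1 + 1/(3/2) = 1 + 2/3 = 5/3
4 + 1/(5/3) = 4 + 3/5 = 23/5

23/5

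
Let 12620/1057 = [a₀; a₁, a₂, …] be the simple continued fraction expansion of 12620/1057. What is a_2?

12620 = 11·1057 + 993, so a_0 = 11
1057 = 1·993 + 64, so a_1 = 1
993 = 15·64 + 33, so a_2 = 15

15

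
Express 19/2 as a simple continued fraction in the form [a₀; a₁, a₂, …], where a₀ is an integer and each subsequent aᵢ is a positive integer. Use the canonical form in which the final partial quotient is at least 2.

[9; 2]

⌊19/2⌋ = 9, remainder 1
⌊2/1⌋ = 2, remainder 0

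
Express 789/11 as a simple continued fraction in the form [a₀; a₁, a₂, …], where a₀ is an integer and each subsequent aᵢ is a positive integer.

789 ÷ 11 → quotient 71, remainder 8
11 ÷ 8 → quotient 1, remainder 3
8 ÷ 3 → quotient 2, remainder 2
3 ÷ 2 → quotient 1, remainder 1
2 ÷ 1 → quotient 2, remainder 0

[71; 1, 2, 1, 2]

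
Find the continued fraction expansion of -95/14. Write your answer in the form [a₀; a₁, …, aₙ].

[-7; 4, 1, 2]

-95 ÷ 14 → quotient -7, remainder 3
14 ÷ 3 → quotient 4, remainder 2
3 ÷ 2 → quotient 1, remainder 1
2 ÷ 1 → quotient 2, remainder 0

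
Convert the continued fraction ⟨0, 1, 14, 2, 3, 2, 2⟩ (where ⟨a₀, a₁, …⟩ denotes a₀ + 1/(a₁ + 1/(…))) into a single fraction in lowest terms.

Compute successive convergents:
a_0 = 0: 0/1
a_1 = 1: 1/1
a_2 = 14: 14/15
a_3 = 2: 29/31
a_4 = 3: 101/108
a_5 = 2: 231/247
a_6 = 2: 563/602

563/602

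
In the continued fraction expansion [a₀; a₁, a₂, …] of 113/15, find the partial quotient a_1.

⌊113/15⌋ = 7, remainder 8
⌊15/8⌋ = 1, remainder 7

1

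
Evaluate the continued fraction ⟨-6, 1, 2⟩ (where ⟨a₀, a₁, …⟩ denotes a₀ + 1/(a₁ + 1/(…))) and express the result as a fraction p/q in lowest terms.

-16/3

Build up convergents one term at a time:
a_0 = -6: -6/1
a_1 = 1: -5/1
a_2 = 2: -16/3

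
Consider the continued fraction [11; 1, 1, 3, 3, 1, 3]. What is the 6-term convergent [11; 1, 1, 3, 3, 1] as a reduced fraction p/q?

347/30

Start with 1.
3 + 1/(1/1) = 3 + 1/1 = 4/1
3 + 1/(4/1) = 3 + 1/4 = 13/4
1 + 1/(13/4) = 1 + 4/13 = 17/13
1 + 1/(17/13) = 1 + 13/17 = 30/17
11 + 1/(30/17) = 11 + 17/30 = 347/30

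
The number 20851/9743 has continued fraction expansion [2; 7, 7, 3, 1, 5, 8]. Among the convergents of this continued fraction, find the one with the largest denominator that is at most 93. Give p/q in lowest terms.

a_0 = 2: 2/1  (≤ bound)
a_1 = 7: 15/7  (≤ bound)
a_2 = 7: 107/50  (≤ bound)
a_3 = 3: 336/157  (> 93, stop)

107/50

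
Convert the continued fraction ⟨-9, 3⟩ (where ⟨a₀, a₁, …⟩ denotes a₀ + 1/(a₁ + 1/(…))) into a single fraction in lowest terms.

-26/3

Starting at the tail and folding back:
Start with 3.
-9 + 1/(3/1) = -9 + 1/3 = -26/3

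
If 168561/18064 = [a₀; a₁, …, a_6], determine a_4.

9

⌊168561/18064⌋ = 9, remainder 5985
⌊18064/5985⌋ = 3, remainder 109
⌊5985/109⌋ = 54, remainder 99
⌊109/99⌋ = 1, remainder 10
⌊99/10⌋ = 9, remainder 9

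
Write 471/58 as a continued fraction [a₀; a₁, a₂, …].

[8; 8, 3, 2]

Run the Euclidean algorithm, recording each quotient:
⌊471/58⌋ = 8, remainder 7
⌊58/7⌋ = 8, remainder 2
⌊7/2⌋ = 3, remainder 1
⌊2/1⌋ = 2, remainder 0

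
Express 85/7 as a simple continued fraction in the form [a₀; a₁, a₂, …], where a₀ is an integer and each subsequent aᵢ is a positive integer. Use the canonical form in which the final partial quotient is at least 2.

[12; 7]

85 ÷ 7 → quotient 12, remainder 1
7 ÷ 1 → quotient 7, remainder 0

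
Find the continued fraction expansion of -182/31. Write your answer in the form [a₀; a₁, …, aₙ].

Apply division with remainder until the remainder is 0:
-182 ÷ 31 → quotient -6, remainder 4
31 ÷ 4 → quotient 7, remainder 3
4 ÷ 3 → quotient 1, remainder 1
3 ÷ 1 → quotient 3, remainder 0

[-6; 7, 1, 3]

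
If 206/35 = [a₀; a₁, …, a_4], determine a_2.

7

Repeatedly divide and take the remainder:
206 ÷ 35 → quotient 5, remainder 31
35 ÷ 31 → quotient 1, remainder 4
31 ÷ 4 → quotient 7, remainder 3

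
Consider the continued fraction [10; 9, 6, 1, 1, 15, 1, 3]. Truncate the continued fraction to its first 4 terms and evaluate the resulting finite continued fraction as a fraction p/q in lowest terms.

Build up convergents one term at a time:
a_0 = 10: 10/1
a_1 = 9: 91/9
a_2 = 6: 556/55
a_3 = 1: 647/64

647/64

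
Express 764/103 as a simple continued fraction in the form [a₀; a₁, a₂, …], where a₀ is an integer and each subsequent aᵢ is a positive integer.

Apply division with remainder until the remainder is 0:
764 = 7·103 + 43, so a_0 = 7
103 = 2·43 + 17, so a_1 = 2
43 = 2·17 + 9, so a_2 = 2
17 = 1·9 + 8, so a_3 = 1
9 = 1·8 + 1, so a_4 = 1
8 = 8·1 + 0, so a_5 = 8

[7; 2, 2, 1, 1, 8]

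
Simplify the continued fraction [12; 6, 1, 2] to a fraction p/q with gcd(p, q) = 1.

Build up convergents one term at a time:
a_0 = 12: 12/1
a_1 = 6: 73/6
a_2 = 1: 85/7
a_3 = 2: 243/20

243/20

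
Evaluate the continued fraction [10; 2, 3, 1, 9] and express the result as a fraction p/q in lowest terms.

919/88

Compute successive convergents:
a_0 = 10: 10/1
a_1 = 2: 21/2
a_2 = 3: 73/7
a_3 = 1: 94/9
a_4 = 9: 919/88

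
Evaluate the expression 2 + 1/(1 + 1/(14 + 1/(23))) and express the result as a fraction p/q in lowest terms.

Start with 23.
14 + 1/(23/1) = 14 + 1/23 = 323/23
1 + 1/(323/23) = 1 + 23/323 = 346/323
2 + 1/(346/323) = 2 + 323/346 = 1015/346

1015/346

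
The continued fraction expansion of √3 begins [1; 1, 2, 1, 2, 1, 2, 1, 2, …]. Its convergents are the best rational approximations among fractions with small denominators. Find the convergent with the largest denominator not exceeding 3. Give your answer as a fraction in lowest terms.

5/3

a_0 = 1: 1/1  (≤ bound)
a_1 = 1: 2/1  (≤ bound)
a_2 = 2: 5/3  (≤ bound)
a_3 = 1: 7/4  (> 3, stop)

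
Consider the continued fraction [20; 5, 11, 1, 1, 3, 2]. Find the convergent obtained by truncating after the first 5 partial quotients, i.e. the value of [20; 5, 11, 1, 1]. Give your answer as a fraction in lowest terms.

2363/117

Collapse the nested fraction from the inside out:
Start with 1.
1 + 1/(1/1) = 1 + 1/1 = 2/1
11 + 1/(2/1) = 11 + 1/2 = 23/2
5 + 1/(23/2) = 5 + 2/23 = 117/23
20 + 1/(117/23) = 20 + 23/117 = 2363/117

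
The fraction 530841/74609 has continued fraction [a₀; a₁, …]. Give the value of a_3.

⌊530841/74609⌋ = 7, remainder 8578
⌊74609/8578⌋ = 8, remainder 5985
⌊8578/5985⌋ = 1, remainder 2593
⌊5985/2593⌋ = 2, remainder 799

2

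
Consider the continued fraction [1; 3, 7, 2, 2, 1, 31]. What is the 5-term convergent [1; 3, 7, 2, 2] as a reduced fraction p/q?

Start with 2.
2 + 1/(2/1) = 2 + 1/2 = 5/2
7 + 1/(5/2) = 7 + 2/5 = 37/5
3 + 1/(37/5) = 3 + 5/37 = 116/37
1 + 1/(116/37) = 1 + 37/116 = 153/116

153/116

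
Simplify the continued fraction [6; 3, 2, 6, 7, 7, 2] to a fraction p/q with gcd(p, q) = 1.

Collapse the nested fraction from the inside out:
Start with 2.
7 + 1/(2/1) = 7 + 1/2 = 15/2
7 + 1/(15/2) = 7 + 2/15 = 107/15
6 + 1/(107/15) = 6 + 15/107 = 657/107
2 + 1/(657/107) = 2 + 107/657 = 1421/657
3 + 1/(1421/657) = 3 + 657/1421 = 4920/1421
6 + 1/(4920/1421) = 6 + 1421/4920 = 30941/4920

30941/4920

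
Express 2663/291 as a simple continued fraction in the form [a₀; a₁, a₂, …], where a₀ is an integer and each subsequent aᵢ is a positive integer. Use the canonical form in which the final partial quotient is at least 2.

2663 ÷ 291 → quotient 9, remainder 44
291 ÷ 44 → quotient 6, remainder 27
44 ÷ 27 → quotient 1, remainder 17
27 ÷ 17 → quotient 1, remainder 10
17 ÷ 10 → quotient 1, remainder 7
10 ÷ 7 → quotient 1, remainder 3
7 ÷ 3 → quotient 2, remainder 1
3 ÷ 1 → quotient 3, remainder 0

[9; 6, 1, 1, 1, 1, 2, 3]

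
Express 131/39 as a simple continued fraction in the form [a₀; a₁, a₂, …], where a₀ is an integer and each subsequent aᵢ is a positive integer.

[3; 2, 1, 3, 1, 2]

⌊131/39⌋ = 3, remainder 14
⌊39/14⌋ = 2, remainder 11
⌊14/11⌋ = 1, remainder 3
⌊11/3⌋ = 3, remainder 2
⌊3/2⌋ = 1, remainder 1
⌊2/1⌋ = 2, remainder 0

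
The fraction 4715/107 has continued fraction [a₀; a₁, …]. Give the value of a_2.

3

Run the Euclidean algorithm, recording each quotient:
4715 ÷ 107 → quotient 44, remainder 7
107 ÷ 7 → quotient 15, remainder 2
7 ÷ 2 → quotient 3, remainder 1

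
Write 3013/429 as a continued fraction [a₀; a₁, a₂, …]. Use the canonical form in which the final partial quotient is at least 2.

[7; 42, 1, 9]

Repeatedly divide and take the remainder:
⌊3013/429⌋ = 7, remainder 10
⌊429/10⌋ = 42, remainder 9
⌊10/9⌋ = 1, remainder 1
⌊9/1⌋ = 9, remainder 0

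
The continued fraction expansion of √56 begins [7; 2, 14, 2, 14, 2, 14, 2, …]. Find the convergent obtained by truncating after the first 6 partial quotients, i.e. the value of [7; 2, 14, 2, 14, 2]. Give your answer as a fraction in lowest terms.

13455/1798

Starting at the tail and folding back:
Start with 2.
14 + 1/(2/1) = 14 + 1/2 = 29/2
2 + 1/(29/2) = 2 + 2/29 = 60/29
14 + 1/(60/29) = 14 + 29/60 = 869/60
2 + 1/(869/60) = 2 + 60/869 = 1798/869
7 + 1/(1798/869) = 7 + 869/1798 = 13455/1798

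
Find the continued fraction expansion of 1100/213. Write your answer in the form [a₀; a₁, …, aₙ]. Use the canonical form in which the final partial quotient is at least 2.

[5; 6, 11, 1, 2]

Run the Euclidean algorithm, recording each quotient:
1100 ÷ 213 → quotient 5, remainder 35
213 ÷ 35 → quotient 6, remainder 3
35 ÷ 3 → quotient 11, remainder 2
3 ÷ 2 → quotient 1, remainder 1
2 ÷ 1 → quotient 2, remainder 0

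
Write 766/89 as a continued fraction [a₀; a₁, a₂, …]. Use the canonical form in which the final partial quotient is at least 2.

[8; 1, 1, 1, 1, 5, 3]

Apply division with remainder until the remainder is 0:
⌊766/89⌋ = 8, remainder 54
⌊89/54⌋ = 1, remainder 35
⌊54/35⌋ = 1, remainder 19
⌊35/19⌋ = 1, remainder 16
⌊19/16⌋ = 1, remainder 3
⌊16/3⌋ = 5, remainder 1
⌊3/1⌋ = 3, remainder 0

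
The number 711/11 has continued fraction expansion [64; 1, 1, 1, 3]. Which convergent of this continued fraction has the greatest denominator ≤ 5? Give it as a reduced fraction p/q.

194/3

List convergents until the denominator exceeds the bound:
a_0 = 64: 64/1  (≤ bound)
a_1 = 1: 65/1  (≤ bound)
a_2 = 1: 129/2  (≤ bound)
a_3 = 1: 194/3  (≤ bound)
a_4 = 3: 711/11  (> 5, stop)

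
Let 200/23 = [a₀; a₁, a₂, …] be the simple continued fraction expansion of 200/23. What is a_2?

2

⌊200/23⌋ = 8, remainder 16
⌊23/16⌋ = 1, remainder 7
⌊16/7⌋ = 2, remainder 2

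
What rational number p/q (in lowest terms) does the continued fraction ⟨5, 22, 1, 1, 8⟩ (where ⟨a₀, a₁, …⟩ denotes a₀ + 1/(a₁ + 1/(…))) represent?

1932/383

Use the convergent recurrence hₖ = aₖ·hₖ₋₁ + hₖ₋₂ (and likewise for the denominators kₖ):
a_0 = 5: 5/1
a_1 = 22: 111/22
a_2 = 1: 116/23
a_3 = 1: 227/45
a_4 = 8: 1932/383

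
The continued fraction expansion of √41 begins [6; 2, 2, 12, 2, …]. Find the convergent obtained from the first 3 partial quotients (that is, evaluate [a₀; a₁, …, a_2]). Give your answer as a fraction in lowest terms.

32/5

Compute successive convergents:
a_0 = 6: 6/1
a_1 = 2: 13/2
a_2 = 2: 32/5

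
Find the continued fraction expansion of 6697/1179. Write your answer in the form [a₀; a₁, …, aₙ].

6697 ÷ 1179 → quotient 5, remainder 802
1179 ÷ 802 → quotient 1, remainder 377
802 ÷ 377 → quotient 2, remainder 48
377 ÷ 48 → quotient 7, remainder 41
48 ÷ 41 → quotient 1, remainder 7
41 ÷ 7 → quotient 5, remainder 6
7 ÷ 6 → quotient 1, remainder 1
6 ÷ 1 → quotient 6, remainder 0

[5; 1, 2, 7, 1, 5, 1, 6]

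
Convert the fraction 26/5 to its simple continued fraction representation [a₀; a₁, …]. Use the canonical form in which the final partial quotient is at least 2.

[5; 5]

26 ÷ 5 → quotient 5, remainder 1
5 ÷ 1 → quotient 5, remainder 0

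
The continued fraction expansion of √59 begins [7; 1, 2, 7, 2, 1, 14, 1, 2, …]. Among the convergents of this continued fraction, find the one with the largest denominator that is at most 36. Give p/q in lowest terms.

169/22

a_0 = 7: 7/1  (≤ bound)
a_1 = 1: 8/1  (≤ bound)
a_2 = 2: 23/3  (≤ bound)
a_3 = 7: 169/22  (≤ bound)
a_4 = 2: 361/47  (> 36, stop)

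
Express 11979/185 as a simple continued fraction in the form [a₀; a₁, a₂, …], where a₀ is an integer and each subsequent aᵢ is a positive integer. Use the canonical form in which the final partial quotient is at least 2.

[64; 1, 3, 46]

11979 = 64·185 + 139, so a_0 = 64
185 = 1·139 + 46, so a_1 = 1
139 = 3·46 + 1, so a_2 = 3
46 = 46·1 + 0, so a_3 = 46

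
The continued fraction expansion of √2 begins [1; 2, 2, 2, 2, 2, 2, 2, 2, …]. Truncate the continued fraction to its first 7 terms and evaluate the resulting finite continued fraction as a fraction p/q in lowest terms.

239/169

Collapse the nested fraction from the inside out:
Start with 2.
2 + 1/(2/1) = 2 + 1/2 = 5/2
2 + 1/(5/2) = 2 + 2/5 = 12/5
2 + 1/(12/5) = 2 + 5/12 = 29/12
2 + 1/(29/12) = 2 + 12/29 = 70/29
2 + 1/(70/29) = 2 + 29/70 = 169/70
1 + 1/(169/70) = 1 + 70/169 = 239/169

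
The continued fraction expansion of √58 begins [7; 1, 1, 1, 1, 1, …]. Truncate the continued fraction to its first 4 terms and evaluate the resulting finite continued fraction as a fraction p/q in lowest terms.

23/3

Start with 1.
1 + 1/(1/1) = 1 + 1/1 = 2/1
1 + 1/(2/1) = 1 + 1/2 = 3/2
7 + 1/(3/2) = 7 + 2/3 = 23/3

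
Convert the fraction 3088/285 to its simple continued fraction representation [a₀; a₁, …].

3088 ÷ 285 → quotient 10, remainder 238
285 ÷ 238 → quotient 1, remainder 47
238 ÷ 47 → quotient 5, remainder 3
47 ÷ 3 → quotient 15, remainder 2
3 ÷ 2 → quotient 1, remainder 1
2 ÷ 1 → quotient 2, remainder 0

[10; 1, 5, 15, 1, 2]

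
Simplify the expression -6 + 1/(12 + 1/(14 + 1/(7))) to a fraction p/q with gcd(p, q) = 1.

-7071/1195

Start with 7.
14 + 1/(7/1) = 14 + 1/7 = 99/7
12 + 1/(99/7) = 12 + 7/99 = 1195/99
-6 + 1/(1195/99) = -6 + 99/1195 = -7071/1195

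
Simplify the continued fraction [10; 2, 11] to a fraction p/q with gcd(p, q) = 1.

a_0 = 10: 10/1
a_1 = 2: 21/2
a_2 = 11: 241/23

241/23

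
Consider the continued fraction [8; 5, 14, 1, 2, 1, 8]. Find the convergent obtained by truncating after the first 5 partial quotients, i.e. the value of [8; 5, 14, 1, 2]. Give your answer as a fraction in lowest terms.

1828/223

Start with 2.
1 + 1/(2/1) = 1 + 1/2 = 3/2
14 + 1/(3/2) = 14 + 2/3 = 44/3
5 + 1/(44/3) = 5 + 3/44 = 223/44
8 + 1/(223/44) = 8 + 44/223 = 1828/223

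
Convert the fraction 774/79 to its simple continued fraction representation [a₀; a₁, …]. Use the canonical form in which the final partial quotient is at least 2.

774 = 9·79 + 63, so a_0 = 9
79 = 1·63 + 16, so a_1 = 1
63 = 3·16 + 15, so a_2 = 3
16 = 1·15 + 1, so a_3 = 1
15 = 15·1 + 0, so a_4 = 15

[9; 1, 3, 1, 15]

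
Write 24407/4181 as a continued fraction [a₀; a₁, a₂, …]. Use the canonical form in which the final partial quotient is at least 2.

[5; 1, 5, 6, 2, 1, 8, 4]

⌊24407/4181⌋ = 5, remainder 3502
⌊4181/3502⌋ = 1, remainder 679
⌊3502/679⌋ = 5, remainder 107
⌊679/107⌋ = 6, remainder 37
⌊107/37⌋ = 2, remainder 33
⌊37/33⌋ = 1, remainder 4
⌊33/4⌋ = 8, remainder 1
⌊4/1⌋ = 4, remainder 0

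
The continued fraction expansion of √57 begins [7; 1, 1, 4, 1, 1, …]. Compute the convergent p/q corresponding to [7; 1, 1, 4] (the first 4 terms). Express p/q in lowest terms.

68/9

a_0 = 7: 7/1
a_1 = 1: 8/1
a_2 = 1: 15/2
a_3 = 4: 68/9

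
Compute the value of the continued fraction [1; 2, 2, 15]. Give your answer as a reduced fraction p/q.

108/77

a_0 = 1: 1/1
a_1 = 2: 3/2
a_2 = 2: 7/5
a_3 = 15: 108/77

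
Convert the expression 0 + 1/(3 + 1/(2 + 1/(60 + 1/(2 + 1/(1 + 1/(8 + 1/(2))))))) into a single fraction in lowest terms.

6693/23398

Start with 2.
8 + 1/(2/1) = 8 + 1/2 = 17/2
1 + 1/(17/2) = 1 + 2/17 = 19/17
2 + 1/(19/17) = 2 + 17/19 = 55/19
60 + 1/(55/19) = 60 + 19/55 = 3319/55
2 + 1/(3319/55) = 2 + 55/3319 = 6693/3319
3 + 1/(6693/3319) = 3 + 3319/6693 = 23398/6693
0 + 1/(23398/6693) = 0 + 6693/23398 = 6693/23398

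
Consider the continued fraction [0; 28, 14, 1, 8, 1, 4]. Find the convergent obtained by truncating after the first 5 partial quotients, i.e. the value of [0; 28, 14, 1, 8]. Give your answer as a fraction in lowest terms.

134/3761

Starting at the tail and folding back:
Start with 8.
1 + 1/(8/1) = 1 + 1/8 = 9/8
14 + 1/(9/8) = 14 + 8/9 = 134/9
28 + 1/(134/9) = 28 + 9/134 = 3761/134
0 + 1/(3761/134) = 0 + 134/3761 = 134/3761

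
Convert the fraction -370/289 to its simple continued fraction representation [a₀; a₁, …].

[-2; 1, 2, 1, 1, 3, 5, 2]

Run the Euclidean algorithm, recording each quotient:
-370 = -2·289 + 208, so a_0 = -2
289 = 1·208 + 81, so a_1 = 1
208 = 2·81 + 46, so a_2 = 2
81 = 1·46 + 35, so a_3 = 1
46 = 1·35 + 11, so a_4 = 1
35 = 3·11 + 2, so a_5 = 3
11 = 5·2 + 1, so a_6 = 5
2 = 2·1 + 0, so a_7 = 2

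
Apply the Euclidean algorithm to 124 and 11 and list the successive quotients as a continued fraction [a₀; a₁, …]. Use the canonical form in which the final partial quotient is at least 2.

[11; 3, 1, 2]

124 = 11·11 + 3, so a_0 = 11
11 = 3·3 + 2, so a_1 = 3
3 = 1·2 + 1, so a_2 = 1
2 = 2·1 + 0, so a_3 = 2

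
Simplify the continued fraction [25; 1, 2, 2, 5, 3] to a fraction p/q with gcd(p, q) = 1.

3111/121

a_0 = 25: 25/1
a_1 = 1: 26/1
a_2 = 2: 77/3
a_3 = 2: 180/7
a_4 = 5: 977/38
a_5 = 3: 3111/121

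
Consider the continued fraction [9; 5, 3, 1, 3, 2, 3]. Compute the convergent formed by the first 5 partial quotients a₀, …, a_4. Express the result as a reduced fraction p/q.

726/79

Starting at the tail and folding back:
Start with 3.
1 + 1/(3/1) = 1 + 1/3 = 4/3
3 + 1/(4/3) = 3 + 3/4 = 15/4
5 + 1/(15/4) = 5 + 4/15 = 79/15
9 + 1/(79/15) = 9 + 15/79 = 726/79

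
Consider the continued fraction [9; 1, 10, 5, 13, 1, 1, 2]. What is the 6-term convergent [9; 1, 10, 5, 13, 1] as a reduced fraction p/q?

a_0 = 9: 9/1
a_1 = 1: 10/1
a_2 = 10: 109/11
a_3 = 5: 555/56
a_4 = 13: 7324/739
a_5 = 1: 7879/795

7879/795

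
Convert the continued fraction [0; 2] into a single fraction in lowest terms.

1/2

Compute successive convergents:
a_0 = 0: 0/1
a_1 = 2: 1/2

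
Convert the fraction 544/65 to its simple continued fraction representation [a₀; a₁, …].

[8; 2, 1, 2, 2, 3]

544 = 8·65 + 24, so a_0 = 8
65 = 2·24 + 17, so a_1 = 2
24 = 1·17 + 7, so a_2 = 1
17 = 2·7 + 3, so a_3 = 2
7 = 2·3 + 1, so a_4 = 2
3 = 3·1 + 0, so a_5 = 3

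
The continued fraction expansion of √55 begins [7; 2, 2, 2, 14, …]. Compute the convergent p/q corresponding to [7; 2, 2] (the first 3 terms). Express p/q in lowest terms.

a_0 = 7: 7/1
a_1 = 2: 15/2
a_2 = 2: 37/5

37/5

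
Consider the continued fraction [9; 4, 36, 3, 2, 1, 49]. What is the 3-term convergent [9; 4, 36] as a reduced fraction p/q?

1341/145

a_0 = 9: 9/1
a_1 = 4: 37/4
a_2 = 36: 1341/145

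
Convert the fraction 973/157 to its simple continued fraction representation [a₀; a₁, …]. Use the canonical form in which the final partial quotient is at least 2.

⌊973/157⌋ = 6, remainder 31
⌊157/31⌋ = 5, remainder 2
⌊31/2⌋ = 15, remainder 1
⌊2/1⌋ = 2, remainder 0

[6; 5, 15, 2]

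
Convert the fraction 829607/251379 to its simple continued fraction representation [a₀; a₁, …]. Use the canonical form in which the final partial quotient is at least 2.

[3; 3, 3, 44, 2, 1, 6, 28]

829607 = 3·251379 + 75470, so a_0 = 3
251379 = 3·75470 + 24969, so a_1 = 3
75470 = 3·24969 + 563, so a_2 = 3
24969 = 44·563 + 197, so a_3 = 44
563 = 2·197 + 169, so a_4 = 2
197 = 1·169 + 28, so a_5 = 1
169 = 6·28 + 1, so a_6 = 6
28 = 28·1 + 0, so a_7 = 28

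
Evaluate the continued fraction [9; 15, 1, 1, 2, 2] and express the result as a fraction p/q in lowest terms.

Build up convergents one term at a time:
a_0 = 9: 9/1
a_1 = 15: 136/15
a_2 = 1: 145/16
a_3 = 1: 281/31
a_4 = 2: 707/78
a_5 = 2: 1695/187

1695/187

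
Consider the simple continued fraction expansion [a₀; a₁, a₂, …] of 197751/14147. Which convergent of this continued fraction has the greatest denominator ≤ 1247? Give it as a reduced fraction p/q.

a_0 = 13: 13/1  (≤ bound)
a_1 = 1: 14/1  (≤ bound)
a_2 = 45: 643/46  (≤ bound)
a_3 = 12: 7730/553  (≤ bound)
a_4 = 3: 23833/1705  (> 1247, stop)

7730/553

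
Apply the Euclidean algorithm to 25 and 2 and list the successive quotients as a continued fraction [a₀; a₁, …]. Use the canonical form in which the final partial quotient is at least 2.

25 = 12·2 + 1, so a_0 = 12
2 = 2·1 + 0, so a_1 = 2

[12; 2]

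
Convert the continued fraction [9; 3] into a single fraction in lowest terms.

28/3

Start with 3.
9 + 1/(3/1) = 9 + 1/3 = 28/3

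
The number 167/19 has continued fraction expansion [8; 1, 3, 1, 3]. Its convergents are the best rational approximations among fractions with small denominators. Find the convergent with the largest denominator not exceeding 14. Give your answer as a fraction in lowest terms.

a_0 = 8: 8/1  (≤ bound)
a_1 = 1: 9/1  (≤ bound)
a_2 = 3: 35/4  (≤ bound)
a_3 = 1: 44/5  (≤ bound)
a_4 = 3: 167/19  (> 14, stop)

44/5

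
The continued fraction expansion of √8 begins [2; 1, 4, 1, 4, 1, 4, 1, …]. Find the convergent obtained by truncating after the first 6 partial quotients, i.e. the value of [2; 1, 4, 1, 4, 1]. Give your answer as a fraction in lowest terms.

99/35

Build up convergents one term at a time:
a_0 = 2: 2/1
a_1 = 1: 3/1
a_2 = 4: 14/5
a_3 = 1: 17/6
a_4 = 4: 82/29
a_5 = 1: 99/35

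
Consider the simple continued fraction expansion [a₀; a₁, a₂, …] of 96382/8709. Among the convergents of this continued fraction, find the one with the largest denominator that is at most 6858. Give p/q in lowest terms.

13391/1210

a_0 = 11: 11/1  (≤ bound)
a_1 = 14: 155/14  (≤ bound)
a_2 = 1: 166/15  (≤ bound)
a_3 = 15: 2645/239  (≤ bound)
a_4 = 5: 13391/1210  (≤ bound)
a_5 = 7: 96382/8709  (> 6858, stop)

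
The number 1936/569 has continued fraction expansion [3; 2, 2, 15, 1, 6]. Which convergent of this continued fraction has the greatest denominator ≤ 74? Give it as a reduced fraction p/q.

17/5

a_0 = 3: 3/1  (≤ bound)
a_1 = 2: 7/2  (≤ bound)
a_2 = 2: 17/5  (≤ bound)
a_3 = 15: 262/77  (> 74, stop)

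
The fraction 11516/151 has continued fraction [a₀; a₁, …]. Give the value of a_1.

3

Run the Euclidean algorithm, recording each quotient:
11516 ÷ 151 → quotient 76, remainder 40
151 ÷ 40 → quotient 3, remainder 31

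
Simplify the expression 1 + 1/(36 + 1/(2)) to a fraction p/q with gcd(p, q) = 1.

75/73

Compute successive convergents:
a_0 = 1: 1/1
a_1 = 36: 37/36
a_2 = 2: 75/73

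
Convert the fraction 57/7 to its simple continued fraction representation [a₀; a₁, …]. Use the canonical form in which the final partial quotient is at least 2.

[8; 7]

⌊57/7⌋ = 8, remainder 1
⌊7/1⌋ = 7, remainder 0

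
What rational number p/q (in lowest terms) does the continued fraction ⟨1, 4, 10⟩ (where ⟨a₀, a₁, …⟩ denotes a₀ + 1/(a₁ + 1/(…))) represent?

Compute successive convergents:
a_0 = 1: 1/1
a_1 = 4: 5/4
a_2 = 10: 51/41

51/41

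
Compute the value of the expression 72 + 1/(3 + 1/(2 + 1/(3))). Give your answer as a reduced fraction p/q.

Collapse the nested fraction from the inside out:
Start with 3.
2 + 1/(3/1) = 2 + 1/3 = 7/3
3 + 1/(7/3) = 3 + 3/7 = 24/7
72 + 1/(24/7) = 72 + 7/24 = 1735/24

1735/24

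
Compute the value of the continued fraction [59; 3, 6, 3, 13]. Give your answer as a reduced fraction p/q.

Collapse the nested fraction from the inside out:
Start with 13.
3 + 1/(13/1) = 3 + 1/13 = 40/13
6 + 1/(40/13) = 6 + 13/40 = 253/40
3 + 1/(253/40) = 3 + 40/253 = 799/253
59 + 1/(799/253) = 59 + 253/799 = 47394/799

47394/799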